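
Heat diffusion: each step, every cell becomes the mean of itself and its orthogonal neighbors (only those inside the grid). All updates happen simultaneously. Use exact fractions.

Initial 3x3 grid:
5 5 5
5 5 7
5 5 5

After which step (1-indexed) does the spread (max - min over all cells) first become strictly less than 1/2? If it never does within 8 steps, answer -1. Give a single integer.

Answer: 3

Derivation:
Step 1: max=17/3, min=5, spread=2/3
Step 2: max=667/120, min=5, spread=67/120
Step 3: max=5837/1080, min=507/100, spread=1807/5400
  -> spread < 1/2 first at step 3
Step 4: max=2317963/432000, min=13861/2700, spread=33401/144000
Step 5: max=20669933/3888000, min=1393391/270000, spread=3025513/19440000
Step 6: max=8240926867/1555200000, min=74755949/14400000, spread=53531/497664
Step 7: max=492592925849/93312000000, min=20231116051/3888000000, spread=450953/5971968
Step 8: max=29502503560603/5598720000000, min=2433808610519/466560000000, spread=3799043/71663616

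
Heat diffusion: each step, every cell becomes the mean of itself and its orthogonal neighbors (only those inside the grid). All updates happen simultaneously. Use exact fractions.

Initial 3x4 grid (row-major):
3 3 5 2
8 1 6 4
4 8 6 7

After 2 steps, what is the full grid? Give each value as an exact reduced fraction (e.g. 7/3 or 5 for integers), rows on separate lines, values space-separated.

Answer: 35/9 253/60 113/30 149/36
77/15 427/100 251/50 1109/240
185/36 701/120 647/120 103/18

Derivation:
After step 1:
  14/3 3 4 11/3
  4 26/5 22/5 19/4
  20/3 19/4 27/4 17/3
After step 2:
  35/9 253/60 113/30 149/36
  77/15 427/100 251/50 1109/240
  185/36 701/120 647/120 103/18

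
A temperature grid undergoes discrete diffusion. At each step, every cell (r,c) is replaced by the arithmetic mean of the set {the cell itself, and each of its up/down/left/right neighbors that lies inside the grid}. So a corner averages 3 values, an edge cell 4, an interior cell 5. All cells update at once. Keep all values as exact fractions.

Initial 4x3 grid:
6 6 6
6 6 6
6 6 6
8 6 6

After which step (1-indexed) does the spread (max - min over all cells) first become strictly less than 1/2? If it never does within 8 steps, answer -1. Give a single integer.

Answer: 3

Derivation:
Step 1: max=20/3, min=6, spread=2/3
Step 2: max=59/9, min=6, spread=5/9
Step 3: max=689/108, min=6, spread=41/108
  -> spread < 1/2 first at step 3
Step 4: max=81977/12960, min=6, spread=4217/12960
Step 5: max=4874749/777600, min=21679/3600, spread=38417/155520
Step 6: max=291136211/46656000, min=434597/72000, spread=1903471/9331200
Step 7: max=17397149089/2799360000, min=13075759/2160000, spread=18038617/111974400
Step 8: max=1041037782851/167961600000, min=1179326759/194400000, spread=883978523/6718464000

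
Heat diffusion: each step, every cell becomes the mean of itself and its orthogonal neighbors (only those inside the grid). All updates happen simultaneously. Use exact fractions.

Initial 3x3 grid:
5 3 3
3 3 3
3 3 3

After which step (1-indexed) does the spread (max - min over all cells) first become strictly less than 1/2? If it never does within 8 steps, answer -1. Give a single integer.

Answer: 3

Derivation:
Step 1: max=11/3, min=3, spread=2/3
Step 2: max=32/9, min=3, spread=5/9
Step 3: max=365/108, min=3, spread=41/108
  -> spread < 1/2 first at step 3
Step 4: max=21571/6480, min=551/180, spread=347/1296
Step 5: max=1273337/388800, min=5557/1800, spread=2921/15552
Step 6: max=75812539/23328000, min=673483/216000, spread=24611/186624
Step 7: max=4517762033/1399680000, min=15236741/4860000, spread=207329/2239488
Step 8: max=269972352451/83980800000, min=816401599/259200000, spread=1746635/26873856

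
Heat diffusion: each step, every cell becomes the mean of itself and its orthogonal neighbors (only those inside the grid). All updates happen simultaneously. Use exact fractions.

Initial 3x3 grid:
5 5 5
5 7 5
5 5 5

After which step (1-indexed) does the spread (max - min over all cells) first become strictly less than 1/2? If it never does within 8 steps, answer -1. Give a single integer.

Answer: 2

Derivation:
Step 1: max=11/2, min=5, spread=1/2
Step 2: max=137/25, min=209/40, spread=51/200
  -> spread < 1/2 first at step 2
Step 3: max=12823/2400, min=947/180, spread=589/7200
Step 4: max=79943/15000, min=761081/144000, spread=31859/720000
Step 5: max=45891607/8640000, min=4764721/900000, spread=751427/43200000
Step 6: max=286634687/54000000, min=2747063129/518400000, spread=23149331/2592000000
Step 7: max=165002654263/31104000000, min=17174931889/3240000000, spread=616540643/155520000000
Step 8: max=1031112453983/194400000000, min=9895132008761/1866240000000, spread=17737747379/9331200000000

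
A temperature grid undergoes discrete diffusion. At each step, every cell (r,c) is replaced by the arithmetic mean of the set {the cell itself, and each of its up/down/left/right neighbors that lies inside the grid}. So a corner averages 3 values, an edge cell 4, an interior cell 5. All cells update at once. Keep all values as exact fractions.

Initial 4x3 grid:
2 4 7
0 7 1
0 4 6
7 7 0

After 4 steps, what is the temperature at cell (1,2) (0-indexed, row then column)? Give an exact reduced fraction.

Answer: 28211/7200

Derivation:
Step 1: cell (1,2) = 21/4
Step 2: cell (1,2) = 19/5
Step 3: cell (1,2) = 127/30
Step 4: cell (1,2) = 28211/7200
Full grid after step 4:
  3697/1080 52147/14400 971/240
  2003/600 5699/1500 28211/7200
  40127/10800 45307/12000 88529/21600
  49643/12960 117587/28800 52393/12960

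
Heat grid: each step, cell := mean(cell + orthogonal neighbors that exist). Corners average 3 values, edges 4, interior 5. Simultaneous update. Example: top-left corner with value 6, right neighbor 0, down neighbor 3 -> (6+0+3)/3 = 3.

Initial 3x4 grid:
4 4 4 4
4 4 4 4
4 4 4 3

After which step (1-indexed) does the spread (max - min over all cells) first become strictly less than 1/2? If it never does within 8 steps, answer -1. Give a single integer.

Answer: 1

Derivation:
Step 1: max=4, min=11/3, spread=1/3
  -> spread < 1/2 first at step 1
Step 2: max=4, min=67/18, spread=5/18
Step 3: max=4, min=823/216, spread=41/216
Step 4: max=4, min=99463/25920, spread=4217/25920
Step 5: max=28721/7200, min=6011651/1555200, spread=38417/311040
Step 6: max=573403/144000, min=362047789/93312000, spread=1903471/18662400
Step 7: max=17164241/4320000, min=21793890911/5598720000, spread=18038617/223948800
Step 8: max=1542273241/388800000, min=1310424617149/335923200000, spread=883978523/13436928000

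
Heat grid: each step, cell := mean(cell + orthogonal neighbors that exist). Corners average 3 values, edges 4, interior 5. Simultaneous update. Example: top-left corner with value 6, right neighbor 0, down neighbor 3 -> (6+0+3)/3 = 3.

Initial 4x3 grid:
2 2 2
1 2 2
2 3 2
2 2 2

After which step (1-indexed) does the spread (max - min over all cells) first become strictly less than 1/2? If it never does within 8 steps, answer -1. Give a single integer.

Step 1: max=9/4, min=5/3, spread=7/12
Step 2: max=13/6, min=65/36, spread=13/36
  -> spread < 1/2 first at step 2
Step 3: max=767/360, min=803/432, spread=587/2160
Step 4: max=91823/43200, min=123037/64800, spread=5879/25920
Step 5: max=5453707/2592000, min=937351/486000, spread=272701/1555200
Step 6: max=325137893/155520000, min=227222651/116640000, spread=2660923/18662400
Step 7: max=19381478287/9331200000, min=13744675009/6998400000, spread=126629393/1119744000
Step 8: max=1157249249933/559872000000, min=829444787231/419904000000, spread=1231748807/13436928000

Answer: 2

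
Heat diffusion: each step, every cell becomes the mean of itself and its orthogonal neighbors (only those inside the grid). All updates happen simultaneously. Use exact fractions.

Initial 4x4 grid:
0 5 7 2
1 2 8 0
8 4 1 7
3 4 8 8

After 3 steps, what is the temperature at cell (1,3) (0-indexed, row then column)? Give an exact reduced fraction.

Step 1: cell (1,3) = 17/4
Step 2: cell (1,3) = 297/80
Step 3: cell (1,3) = 10759/2400
Full grid after step 3:
  155/48 1393/400 1649/400 949/240
  2671/800 1559/400 8073/2000 10759/2400
  9653/2400 8399/2000 29599/6000 1381/288
  3161/720 1953/400 3709/720 12121/2160

Answer: 10759/2400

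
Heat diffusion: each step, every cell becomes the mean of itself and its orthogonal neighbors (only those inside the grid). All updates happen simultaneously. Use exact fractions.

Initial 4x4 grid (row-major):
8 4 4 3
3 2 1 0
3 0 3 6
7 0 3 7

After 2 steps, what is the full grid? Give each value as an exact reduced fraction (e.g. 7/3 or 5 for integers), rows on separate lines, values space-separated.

After step 1:
  5 9/2 3 7/3
  4 2 2 5/2
  13/4 8/5 13/5 4
  10/3 5/2 13/4 16/3
After step 2:
  9/2 29/8 71/24 47/18
  57/16 141/50 121/50 65/24
  731/240 239/100 269/100 433/120
  109/36 641/240 821/240 151/36

Answer: 9/2 29/8 71/24 47/18
57/16 141/50 121/50 65/24
731/240 239/100 269/100 433/120
109/36 641/240 821/240 151/36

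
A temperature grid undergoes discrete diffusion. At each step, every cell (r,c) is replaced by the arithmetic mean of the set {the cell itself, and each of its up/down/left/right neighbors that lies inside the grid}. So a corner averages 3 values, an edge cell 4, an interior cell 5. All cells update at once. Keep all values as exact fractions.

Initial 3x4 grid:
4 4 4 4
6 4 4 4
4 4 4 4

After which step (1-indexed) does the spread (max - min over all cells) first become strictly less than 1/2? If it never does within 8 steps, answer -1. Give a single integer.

Answer: 3

Derivation:
Step 1: max=14/3, min=4, spread=2/3
Step 2: max=547/120, min=4, spread=67/120
Step 3: max=4757/1080, min=4, spread=437/1080
  -> spread < 1/2 first at step 3
Step 4: max=1885531/432000, min=2009/500, spread=29951/86400
Step 5: max=16767821/3888000, min=13658/3375, spread=206761/777600
Step 6: max=6676995571/1555200000, min=10965671/2700000, spread=14430763/62208000
Step 7: max=398355741689/93312000000, min=881652727/216000000, spread=139854109/746496000
Step 8: max=23817351890251/5598720000000, min=79611228977/19440000000, spread=7114543559/44789760000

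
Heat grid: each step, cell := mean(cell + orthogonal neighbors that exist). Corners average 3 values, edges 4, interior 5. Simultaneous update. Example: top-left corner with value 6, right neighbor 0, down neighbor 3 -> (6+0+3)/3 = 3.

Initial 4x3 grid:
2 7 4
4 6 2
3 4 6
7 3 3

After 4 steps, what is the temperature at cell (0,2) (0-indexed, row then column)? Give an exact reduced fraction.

Answer: 114191/25920

Derivation:
Step 1: cell (0,2) = 13/3
Step 2: cell (0,2) = 163/36
Step 3: cell (0,2) = 2399/540
Step 4: cell (0,2) = 114191/25920
Full grid after step 4:
  113111/25920 759821/172800 114191/25920
  187099/43200 312607/72000 187249/43200
  37067/8640 307397/72000 12199/2880
  110693/25920 146171/34560 36151/8640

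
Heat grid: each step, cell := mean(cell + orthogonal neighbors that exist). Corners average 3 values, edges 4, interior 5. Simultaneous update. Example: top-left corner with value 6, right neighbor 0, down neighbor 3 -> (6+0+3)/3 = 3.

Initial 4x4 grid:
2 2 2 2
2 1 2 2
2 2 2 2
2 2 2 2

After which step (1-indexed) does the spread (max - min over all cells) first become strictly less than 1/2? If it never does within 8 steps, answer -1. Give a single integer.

Answer: 1

Derivation:
Step 1: max=2, min=7/4, spread=1/4
  -> spread < 1/2 first at step 1
Step 2: max=2, min=89/50, spread=11/50
Step 3: max=2, min=4433/2400, spread=367/2400
Step 4: max=1187/600, min=20029/10800, spread=1337/10800
Step 5: max=35531/18000, min=606331/324000, spread=33227/324000
Step 6: max=211951/108000, min=18225673/9720000, spread=849917/9720000
Step 7: max=3171467/1620000, min=549485653/291600000, spread=21378407/291600000
Step 8: max=948311657/486000000, min=16529537629/8748000000, spread=540072197/8748000000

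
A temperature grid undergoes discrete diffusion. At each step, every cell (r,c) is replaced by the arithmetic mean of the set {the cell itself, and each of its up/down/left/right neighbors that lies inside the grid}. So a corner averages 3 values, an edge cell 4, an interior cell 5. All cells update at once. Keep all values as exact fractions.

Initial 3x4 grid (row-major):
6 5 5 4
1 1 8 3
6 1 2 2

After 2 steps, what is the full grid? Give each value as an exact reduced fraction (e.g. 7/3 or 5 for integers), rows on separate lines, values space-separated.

After step 1:
  4 17/4 11/2 4
  7/2 16/5 19/5 17/4
  8/3 5/2 13/4 7/3
After step 2:
  47/12 339/80 351/80 55/12
  401/120 69/20 4 863/240
  26/9 697/240 713/240 59/18

Answer: 47/12 339/80 351/80 55/12
401/120 69/20 4 863/240
26/9 697/240 713/240 59/18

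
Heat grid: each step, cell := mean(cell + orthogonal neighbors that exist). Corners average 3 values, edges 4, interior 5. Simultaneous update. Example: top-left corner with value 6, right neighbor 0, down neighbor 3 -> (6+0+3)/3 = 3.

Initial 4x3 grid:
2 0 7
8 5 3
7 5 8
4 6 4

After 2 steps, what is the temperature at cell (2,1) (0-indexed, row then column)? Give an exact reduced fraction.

Answer: 523/100

Derivation:
Step 1: cell (2,1) = 31/5
Step 2: cell (2,1) = 523/100
Full grid after step 2:
  37/9 431/120 151/36
  571/120 503/100 1097/240
  701/120 523/100 459/80
  197/36 1357/240 21/4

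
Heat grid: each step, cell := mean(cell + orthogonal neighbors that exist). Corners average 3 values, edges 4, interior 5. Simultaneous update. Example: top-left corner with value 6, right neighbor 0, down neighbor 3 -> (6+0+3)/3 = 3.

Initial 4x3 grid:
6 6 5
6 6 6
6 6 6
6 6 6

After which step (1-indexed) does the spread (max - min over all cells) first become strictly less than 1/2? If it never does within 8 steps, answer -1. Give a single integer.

Answer: 1

Derivation:
Step 1: max=6, min=17/3, spread=1/3
  -> spread < 1/2 first at step 1
Step 2: max=6, min=103/18, spread=5/18
Step 3: max=6, min=1255/216, spread=41/216
Step 4: max=6, min=151303/25920, spread=4217/25920
Step 5: max=43121/7200, min=9122051/1555200, spread=38417/311040
Step 6: max=861403/144000, min=548671789/93312000, spread=1903471/18662400
Step 7: max=25804241/4320000, min=32991330911/5598720000, spread=18038617/223948800
Step 8: max=2319873241/388800000, min=1982271017149/335923200000, spread=883978523/13436928000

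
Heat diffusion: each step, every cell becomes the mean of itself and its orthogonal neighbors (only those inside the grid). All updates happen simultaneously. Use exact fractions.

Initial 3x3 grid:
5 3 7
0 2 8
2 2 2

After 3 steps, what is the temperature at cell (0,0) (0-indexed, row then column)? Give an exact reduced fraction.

Step 1: cell (0,0) = 8/3
Step 2: cell (0,0) = 55/18
Step 3: cell (0,0) = 673/216
Full grid after step 3:
  673/216 2201/576 161/36
  503/192 53/16 781/192
  973/432 203/72 509/144

Answer: 673/216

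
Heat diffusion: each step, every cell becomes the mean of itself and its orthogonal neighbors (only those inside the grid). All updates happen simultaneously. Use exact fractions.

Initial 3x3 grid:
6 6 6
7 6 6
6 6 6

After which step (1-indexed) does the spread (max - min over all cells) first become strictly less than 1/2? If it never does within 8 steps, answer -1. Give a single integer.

Answer: 1

Derivation:
Step 1: max=19/3, min=6, spread=1/3
  -> spread < 1/2 first at step 1
Step 2: max=1507/240, min=6, spread=67/240
Step 3: max=13397/2160, min=1207/200, spread=1807/10800
Step 4: max=5341963/864000, min=32761/5400, spread=33401/288000
Step 5: max=47885933/7776000, min=3283391/540000, spread=3025513/38880000
Step 6: max=19127326867/3110400000, min=175555949/28800000, spread=53531/995328
Step 7: max=1145776925849/186624000000, min=47447116051/7776000000, spread=450953/11943936
Step 8: max=68693543560603/11197440000000, min=5699728610519/933120000000, spread=3799043/143327232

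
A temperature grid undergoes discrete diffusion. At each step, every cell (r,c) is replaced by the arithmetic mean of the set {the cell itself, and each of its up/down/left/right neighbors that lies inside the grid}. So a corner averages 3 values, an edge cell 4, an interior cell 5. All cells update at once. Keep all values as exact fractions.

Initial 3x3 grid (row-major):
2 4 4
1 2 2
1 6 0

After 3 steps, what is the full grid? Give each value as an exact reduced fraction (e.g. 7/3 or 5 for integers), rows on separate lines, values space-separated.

After step 1:
  7/3 3 10/3
  3/2 3 2
  8/3 9/4 8/3
After step 2:
  41/18 35/12 25/9
  19/8 47/20 11/4
  77/36 127/48 83/36
After step 3:
  545/216 929/360 76/27
  1097/480 1043/400 611/240
  1031/432 6797/2880 1109/432

Answer: 545/216 929/360 76/27
1097/480 1043/400 611/240
1031/432 6797/2880 1109/432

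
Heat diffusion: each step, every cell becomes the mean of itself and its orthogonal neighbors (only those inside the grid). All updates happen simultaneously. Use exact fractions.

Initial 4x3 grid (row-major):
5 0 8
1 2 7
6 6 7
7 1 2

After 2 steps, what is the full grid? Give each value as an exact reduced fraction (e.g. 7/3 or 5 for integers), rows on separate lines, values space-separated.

After step 1:
  2 15/4 5
  7/2 16/5 6
  5 22/5 11/2
  14/3 4 10/3
After step 2:
  37/12 279/80 59/12
  137/40 417/100 197/40
  527/120 221/50 577/120
  41/9 41/10 77/18

Answer: 37/12 279/80 59/12
137/40 417/100 197/40
527/120 221/50 577/120
41/9 41/10 77/18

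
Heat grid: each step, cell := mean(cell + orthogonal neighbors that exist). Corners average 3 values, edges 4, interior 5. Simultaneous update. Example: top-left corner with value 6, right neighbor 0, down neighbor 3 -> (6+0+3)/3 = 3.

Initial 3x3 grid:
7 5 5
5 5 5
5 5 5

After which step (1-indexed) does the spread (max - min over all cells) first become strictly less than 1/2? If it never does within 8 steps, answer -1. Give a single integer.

Step 1: max=17/3, min=5, spread=2/3
Step 2: max=50/9, min=5, spread=5/9
Step 3: max=581/108, min=5, spread=41/108
  -> spread < 1/2 first at step 3
Step 4: max=34531/6480, min=911/180, spread=347/1296
Step 5: max=2050937/388800, min=9157/1800, spread=2921/15552
Step 6: max=122468539/23328000, min=1105483/216000, spread=24611/186624
Step 7: max=7317122033/1399680000, min=24956741/4860000, spread=207329/2239488
Step 8: max=437933952451/83980800000, min=1334801599/259200000, spread=1746635/26873856

Answer: 3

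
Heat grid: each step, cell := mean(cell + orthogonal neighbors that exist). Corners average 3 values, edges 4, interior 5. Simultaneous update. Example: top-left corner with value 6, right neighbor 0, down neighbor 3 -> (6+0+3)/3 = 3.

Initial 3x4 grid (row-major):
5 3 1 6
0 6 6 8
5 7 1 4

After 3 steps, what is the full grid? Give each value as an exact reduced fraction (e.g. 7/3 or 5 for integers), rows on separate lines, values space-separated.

Answer: 7879/2160 28303/7200 10591/2400 3413/720
7087/1800 6241/1500 6791/1500 1099/225
2983/720 10451/2400 33323/7200 10349/2160

Derivation:
After step 1:
  8/3 15/4 4 5
  4 22/5 22/5 6
  4 19/4 9/2 13/3
After step 2:
  125/36 889/240 343/80 5
  113/30 213/50 233/50 74/15
  17/4 353/80 1079/240 89/18
After step 3:
  7879/2160 28303/7200 10591/2400 3413/720
  7087/1800 6241/1500 6791/1500 1099/225
  2983/720 10451/2400 33323/7200 10349/2160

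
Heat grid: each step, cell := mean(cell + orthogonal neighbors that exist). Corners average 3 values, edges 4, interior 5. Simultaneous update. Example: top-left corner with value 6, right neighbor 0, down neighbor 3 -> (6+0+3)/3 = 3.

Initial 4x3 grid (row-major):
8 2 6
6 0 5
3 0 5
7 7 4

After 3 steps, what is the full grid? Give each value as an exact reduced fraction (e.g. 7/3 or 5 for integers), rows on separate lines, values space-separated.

After step 1:
  16/3 4 13/3
  17/4 13/5 4
  4 3 7/2
  17/3 9/2 16/3
After step 2:
  163/36 61/15 37/9
  971/240 357/100 433/120
  203/48 88/25 95/24
  85/18 37/8 40/9
After step 3:
  9101/2160 1831/450 4243/1080
  29471/7200 22573/6000 13723/3600
  29731/7200 7961/2000 6989/1800
  1955/432 10387/2400 469/108

Answer: 9101/2160 1831/450 4243/1080
29471/7200 22573/6000 13723/3600
29731/7200 7961/2000 6989/1800
1955/432 10387/2400 469/108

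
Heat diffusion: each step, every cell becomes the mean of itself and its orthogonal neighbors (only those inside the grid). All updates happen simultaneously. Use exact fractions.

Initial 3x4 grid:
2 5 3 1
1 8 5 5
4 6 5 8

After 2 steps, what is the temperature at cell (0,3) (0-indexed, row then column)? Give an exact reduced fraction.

Answer: 15/4

Derivation:
Step 1: cell (0,3) = 3
Step 2: cell (0,3) = 15/4
Full grid after step 2:
  131/36 47/12 81/20 15/4
  181/48 121/25 489/100 379/80
  79/18 245/48 459/80 67/12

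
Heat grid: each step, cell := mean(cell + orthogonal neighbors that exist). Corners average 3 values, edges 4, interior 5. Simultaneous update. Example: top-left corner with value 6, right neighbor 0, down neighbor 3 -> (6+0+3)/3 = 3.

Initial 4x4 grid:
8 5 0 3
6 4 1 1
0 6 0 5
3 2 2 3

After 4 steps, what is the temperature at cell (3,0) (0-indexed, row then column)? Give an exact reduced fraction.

Answer: 195871/64800

Derivation:
Step 1: cell (3,0) = 5/3
Step 2: cell (3,0) = 26/9
Step 3: cell (3,0) = 5929/2160
Step 4: cell (3,0) = 195871/64800
Full grid after step 4:
  53917/12960 40249/10800 148577/54000 154259/64800
  171979/43200 601367/180000 500813/180000 487613/216000
  141731/43200 558721/180000 454103/180000 535829/216000
  195871/64800 58171/21600 285247/108000 157889/64800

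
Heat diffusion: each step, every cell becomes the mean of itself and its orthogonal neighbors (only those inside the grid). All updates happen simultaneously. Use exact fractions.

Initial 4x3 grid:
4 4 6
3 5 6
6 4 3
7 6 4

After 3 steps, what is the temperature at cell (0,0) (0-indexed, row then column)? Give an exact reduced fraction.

Step 1: cell (0,0) = 11/3
Step 2: cell (0,0) = 155/36
Step 3: cell (0,0) = 9529/2160
Full grid after step 3:
  9529/2160 22273/4800 644/135
  16691/3600 4621/1000 34307/7200
  4459/900 7309/1500 33647/7200
  11423/2160 72209/14400 5179/1080

Answer: 9529/2160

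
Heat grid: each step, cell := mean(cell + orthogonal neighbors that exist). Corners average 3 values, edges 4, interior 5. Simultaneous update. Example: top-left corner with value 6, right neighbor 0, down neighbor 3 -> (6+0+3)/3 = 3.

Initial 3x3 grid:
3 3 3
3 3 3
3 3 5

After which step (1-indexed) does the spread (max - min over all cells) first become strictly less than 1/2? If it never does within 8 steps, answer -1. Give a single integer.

Answer: 3

Derivation:
Step 1: max=11/3, min=3, spread=2/3
Step 2: max=32/9, min=3, spread=5/9
Step 3: max=365/108, min=3, spread=41/108
  -> spread < 1/2 first at step 3
Step 4: max=21571/6480, min=551/180, spread=347/1296
Step 5: max=1273337/388800, min=5557/1800, spread=2921/15552
Step 6: max=75812539/23328000, min=673483/216000, spread=24611/186624
Step 7: max=4517762033/1399680000, min=15236741/4860000, spread=207329/2239488
Step 8: max=269972352451/83980800000, min=816401599/259200000, spread=1746635/26873856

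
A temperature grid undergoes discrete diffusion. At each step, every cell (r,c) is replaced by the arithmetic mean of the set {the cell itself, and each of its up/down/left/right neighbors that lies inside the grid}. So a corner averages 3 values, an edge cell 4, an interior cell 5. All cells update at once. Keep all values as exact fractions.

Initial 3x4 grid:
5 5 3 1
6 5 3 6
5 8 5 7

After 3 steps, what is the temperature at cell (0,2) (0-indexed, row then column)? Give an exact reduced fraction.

Answer: 14809/3600

Derivation:
Step 1: cell (0,2) = 3
Step 2: cell (0,2) = 457/120
Step 3: cell (0,2) = 14809/3600
Full grid after step 3:
  10919/2160 16609/3600 14809/3600 8519/2160
  77201/14400 30679/6000 28079/6000 64501/14400
  12359/2160 19909/3600 6353/1200 3673/720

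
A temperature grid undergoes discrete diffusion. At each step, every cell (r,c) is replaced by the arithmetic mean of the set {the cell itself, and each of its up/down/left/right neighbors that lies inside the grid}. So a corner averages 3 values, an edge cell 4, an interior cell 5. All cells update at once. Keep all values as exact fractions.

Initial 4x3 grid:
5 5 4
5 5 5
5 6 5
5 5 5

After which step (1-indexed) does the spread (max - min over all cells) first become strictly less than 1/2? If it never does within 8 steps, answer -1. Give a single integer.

Step 1: max=21/4, min=14/3, spread=7/12
Step 2: max=523/100, min=85/18, spread=457/900
Step 3: max=24811/4800, min=10507/2160, spread=13159/43200
  -> spread < 1/2 first at step 3
Step 4: max=222551/43200, min=633953/129600, spread=337/1296
Step 5: max=88638691/17280000, min=38403127/7776000, spread=29685679/155520000
Step 6: max=796329581/155520000, min=2312422493/466560000, spread=61253/373248
Step 7: max=47637339679/9331200000, min=139318946287/27993600000, spread=14372291/111974400
Step 8: max=2853121543661/559872000000, min=8378773204733/1679616000000, spread=144473141/1343692800

Answer: 3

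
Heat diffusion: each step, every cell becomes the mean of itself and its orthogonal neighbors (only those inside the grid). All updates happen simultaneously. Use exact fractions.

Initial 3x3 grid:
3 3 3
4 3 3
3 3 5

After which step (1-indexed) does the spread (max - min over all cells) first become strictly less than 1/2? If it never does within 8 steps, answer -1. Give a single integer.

Step 1: max=11/3, min=3, spread=2/3
Step 2: max=32/9, min=47/15, spread=19/45
  -> spread < 1/2 first at step 2
Step 3: max=929/270, min=5753/1800, spread=1321/5400
Step 4: max=110021/32400, min=418159/129600, spread=877/5184
Step 5: max=817439/243000, min=25236173/7776000, spread=7375/62208
Step 6: max=390237539/116640000, min=1522107031/466560000, spread=62149/746496
Step 7: max=11660608829/3499200000, min=91648798757/27993600000, spread=523543/8957952
Step 8: max=1395628121201/419904000000, min=5513597031679/1679616000000, spread=4410589/107495424

Answer: 2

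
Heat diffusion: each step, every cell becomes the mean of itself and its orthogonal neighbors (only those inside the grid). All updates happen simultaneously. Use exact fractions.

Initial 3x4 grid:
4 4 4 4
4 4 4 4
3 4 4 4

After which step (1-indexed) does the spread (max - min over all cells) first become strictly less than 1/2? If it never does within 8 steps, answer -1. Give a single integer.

Step 1: max=4, min=11/3, spread=1/3
  -> spread < 1/2 first at step 1
Step 2: max=4, min=67/18, spread=5/18
Step 3: max=4, min=823/216, spread=41/216
Step 4: max=4, min=99463/25920, spread=4217/25920
Step 5: max=28721/7200, min=6011651/1555200, spread=38417/311040
Step 6: max=573403/144000, min=362047789/93312000, spread=1903471/18662400
Step 7: max=17164241/4320000, min=21793890911/5598720000, spread=18038617/223948800
Step 8: max=1542273241/388800000, min=1310424617149/335923200000, spread=883978523/13436928000

Answer: 1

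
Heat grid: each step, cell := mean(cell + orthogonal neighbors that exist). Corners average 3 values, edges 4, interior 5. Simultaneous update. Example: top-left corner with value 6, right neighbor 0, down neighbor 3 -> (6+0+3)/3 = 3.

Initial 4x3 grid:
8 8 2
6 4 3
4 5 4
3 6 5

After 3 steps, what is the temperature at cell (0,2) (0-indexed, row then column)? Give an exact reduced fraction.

Answer: 1279/270

Derivation:
Step 1: cell (0,2) = 13/3
Step 2: cell (0,2) = 157/36
Step 3: cell (0,2) = 1279/270
Full grid after step 3:
  6241/1080 37573/7200 1279/270
  19159/3600 3743/750 7967/1800
  17599/3600 27779/6000 893/200
  10031/2160 66691/14400 363/80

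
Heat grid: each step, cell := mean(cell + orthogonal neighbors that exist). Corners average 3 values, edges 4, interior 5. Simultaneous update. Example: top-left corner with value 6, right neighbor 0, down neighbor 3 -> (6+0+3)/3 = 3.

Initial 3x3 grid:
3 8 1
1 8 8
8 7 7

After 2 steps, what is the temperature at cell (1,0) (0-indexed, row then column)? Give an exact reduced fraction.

Step 1: cell (1,0) = 5
Step 2: cell (1,0) = 311/60
Full grid after step 2:
  14/3 79/15 50/9
  311/60 299/50 127/20
  107/18 797/120 125/18

Answer: 311/60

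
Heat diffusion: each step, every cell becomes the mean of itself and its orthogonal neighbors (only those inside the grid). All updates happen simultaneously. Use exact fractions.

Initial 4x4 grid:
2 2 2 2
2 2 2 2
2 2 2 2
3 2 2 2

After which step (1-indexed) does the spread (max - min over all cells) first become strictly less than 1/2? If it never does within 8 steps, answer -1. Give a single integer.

Step 1: max=7/3, min=2, spread=1/3
  -> spread < 1/2 first at step 1
Step 2: max=41/18, min=2, spread=5/18
Step 3: max=473/216, min=2, spread=41/216
Step 4: max=14003/6480, min=2, spread=1043/6480
Step 5: max=414353/194400, min=2, spread=25553/194400
Step 6: max=12335459/5832000, min=36079/18000, spread=645863/5832000
Step 7: max=367561691/174960000, min=240971/120000, spread=16225973/174960000
Step 8: max=10975077983/5248800000, min=108701/54000, spread=409340783/5248800000

Answer: 1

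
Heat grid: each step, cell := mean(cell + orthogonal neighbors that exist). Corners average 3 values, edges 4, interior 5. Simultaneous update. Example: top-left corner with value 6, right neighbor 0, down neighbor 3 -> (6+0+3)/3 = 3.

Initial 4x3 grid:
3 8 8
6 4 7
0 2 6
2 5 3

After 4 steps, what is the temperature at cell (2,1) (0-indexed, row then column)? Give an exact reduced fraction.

Answer: 20293/5000

Derivation:
Step 1: cell (2,1) = 17/5
Step 2: cell (2,1) = 94/25
Step 3: cell (2,1) = 3899/1000
Step 4: cell (2,1) = 20293/5000
Full grid after step 4:
  641891/129600 4718549/864000 747791/129600
  950191/216000 1739671/360000 1150441/216000
  777491/216000 20293/5000 975241/216000
  210593/64800 257827/72000 261343/64800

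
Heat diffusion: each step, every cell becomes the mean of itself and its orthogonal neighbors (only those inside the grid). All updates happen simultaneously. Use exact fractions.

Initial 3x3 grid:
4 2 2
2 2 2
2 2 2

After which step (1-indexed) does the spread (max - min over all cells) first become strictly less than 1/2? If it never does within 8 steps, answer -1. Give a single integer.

Answer: 3

Derivation:
Step 1: max=8/3, min=2, spread=2/3
Step 2: max=23/9, min=2, spread=5/9
Step 3: max=257/108, min=2, spread=41/108
  -> spread < 1/2 first at step 3
Step 4: max=15091/6480, min=371/180, spread=347/1296
Step 5: max=884537/388800, min=3757/1800, spread=2921/15552
Step 6: max=52484539/23328000, min=457483/216000, spread=24611/186624
Step 7: max=3118082033/1399680000, min=10376741/4860000, spread=207329/2239488
Step 8: max=185991552451/83980800000, min=557201599/259200000, spread=1746635/26873856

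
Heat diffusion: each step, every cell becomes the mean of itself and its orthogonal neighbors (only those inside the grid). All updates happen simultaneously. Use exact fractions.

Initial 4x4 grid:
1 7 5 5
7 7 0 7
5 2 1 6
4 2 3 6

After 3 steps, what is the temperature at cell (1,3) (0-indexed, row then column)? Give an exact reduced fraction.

Step 1: cell (1,3) = 9/2
Step 2: cell (1,3) = 115/24
Step 3: cell (1,3) = 3199/720
Full grid after step 3:
  1159/240 2261/480 6551/1440 2063/432
  1099/240 8547/2000 25717/6000 3199/720
  14477/3600 22603/6000 7421/2000 1691/400
  7909/2160 24589/7200 2877/800 2843/720

Answer: 3199/720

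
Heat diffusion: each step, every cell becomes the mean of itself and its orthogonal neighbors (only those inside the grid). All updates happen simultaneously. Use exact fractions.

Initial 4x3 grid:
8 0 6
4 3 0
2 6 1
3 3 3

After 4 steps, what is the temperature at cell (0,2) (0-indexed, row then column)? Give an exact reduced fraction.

Step 1: cell (0,2) = 2
Step 2: cell (0,2) = 35/12
Step 3: cell (0,2) = 2047/720
Step 4: cell (0,2) = 130349/43200
Full grid after step 4:
  154349/43200 940601/288000 130349/43200
  62321/18000 385519/120000 34589/12000
  90149/27000 123423/40000 308221/108000
  419837/129600 292657/96000 372037/129600

Answer: 130349/43200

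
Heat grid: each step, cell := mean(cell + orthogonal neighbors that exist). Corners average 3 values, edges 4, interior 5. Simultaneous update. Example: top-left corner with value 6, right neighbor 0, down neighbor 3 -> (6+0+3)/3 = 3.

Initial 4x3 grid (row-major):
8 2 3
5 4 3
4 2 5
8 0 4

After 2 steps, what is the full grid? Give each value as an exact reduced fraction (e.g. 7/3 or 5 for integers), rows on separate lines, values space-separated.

After step 1:
  5 17/4 8/3
  21/4 16/5 15/4
  19/4 3 7/2
  4 7/2 3
After step 2:
  29/6 907/240 32/9
  91/20 389/100 787/240
  17/4 359/100 53/16
  49/12 27/8 10/3

Answer: 29/6 907/240 32/9
91/20 389/100 787/240
17/4 359/100 53/16
49/12 27/8 10/3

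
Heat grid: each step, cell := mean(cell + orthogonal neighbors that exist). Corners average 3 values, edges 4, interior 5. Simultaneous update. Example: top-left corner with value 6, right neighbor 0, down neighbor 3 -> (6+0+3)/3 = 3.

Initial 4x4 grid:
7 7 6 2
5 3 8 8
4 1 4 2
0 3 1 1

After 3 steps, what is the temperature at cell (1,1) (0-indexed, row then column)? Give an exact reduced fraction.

Step 1: cell (1,1) = 24/5
Step 2: cell (1,1) = 241/50
Step 3: cell (1,1) = 27521/6000
Full grid after step 3:
  11423/2160 19573/3600 19429/3600 11513/2160
  32711/7200 27521/6000 28751/6000 33413/7200
  4579/1440 20069/6000 20147/6000 5161/1440
  1063/432 331/144 1847/720 5597/2160

Answer: 27521/6000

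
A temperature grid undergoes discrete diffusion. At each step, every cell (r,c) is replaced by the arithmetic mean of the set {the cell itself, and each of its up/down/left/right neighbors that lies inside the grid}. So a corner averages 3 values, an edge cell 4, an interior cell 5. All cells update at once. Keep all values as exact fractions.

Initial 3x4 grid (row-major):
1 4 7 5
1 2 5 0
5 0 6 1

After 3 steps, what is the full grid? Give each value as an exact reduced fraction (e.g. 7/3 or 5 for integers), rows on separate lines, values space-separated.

Answer: 241/90 7883/2400 2991/800 275/72
12391/4800 5869/2000 20597/6000 48403/14400
293/120 6833/2400 21569/7200 82/27

Derivation:
After step 1:
  2 7/2 21/4 4
  9/4 12/5 4 11/4
  2 13/4 3 7/3
After step 2:
  31/12 263/80 67/16 4
  173/80 77/25 87/25 157/48
  5/2 213/80 151/48 97/36
After step 3:
  241/90 7883/2400 2991/800 275/72
  12391/4800 5869/2000 20597/6000 48403/14400
  293/120 6833/2400 21569/7200 82/27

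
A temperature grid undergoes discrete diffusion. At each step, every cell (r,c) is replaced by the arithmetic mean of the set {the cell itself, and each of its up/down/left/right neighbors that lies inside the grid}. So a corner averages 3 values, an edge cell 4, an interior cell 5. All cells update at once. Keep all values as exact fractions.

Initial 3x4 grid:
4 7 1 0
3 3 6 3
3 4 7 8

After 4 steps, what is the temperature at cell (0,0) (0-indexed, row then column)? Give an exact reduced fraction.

Answer: 502637/129600

Derivation:
Step 1: cell (0,0) = 14/3
Step 2: cell (0,0) = 35/9
Step 3: cell (0,0) = 4313/1080
Step 4: cell (0,0) = 502637/129600
Full grid after step 4:
  502637/129600 848917/216000 808757/216000 488077/129600
  387607/96000 488149/120000 1529947/360000 3577823/864000
  529087/129600 474271/108000 164147/36000 201809/43200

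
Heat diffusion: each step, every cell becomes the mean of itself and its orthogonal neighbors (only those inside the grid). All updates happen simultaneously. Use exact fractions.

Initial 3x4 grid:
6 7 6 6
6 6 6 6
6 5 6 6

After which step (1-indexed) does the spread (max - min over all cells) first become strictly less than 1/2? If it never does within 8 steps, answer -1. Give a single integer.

Step 1: max=19/3, min=17/3, spread=2/3
Step 2: max=149/24, min=139/24, spread=5/12
  -> spread < 1/2 first at step 2
Step 3: max=1325/216, min=1267/216, spread=29/108
Step 4: max=329/54, min=319/54, spread=5/27
Step 5: max=15719/2592, min=15385/2592, spread=167/1296
Step 6: max=47009/7776, min=46303/7776, spread=353/3888
Step 7: max=1125739/186624, min=1113749/186624, spread=5995/93312
Step 8: max=6744023/1119744, min=6692905/1119744, spread=25559/559872

Answer: 2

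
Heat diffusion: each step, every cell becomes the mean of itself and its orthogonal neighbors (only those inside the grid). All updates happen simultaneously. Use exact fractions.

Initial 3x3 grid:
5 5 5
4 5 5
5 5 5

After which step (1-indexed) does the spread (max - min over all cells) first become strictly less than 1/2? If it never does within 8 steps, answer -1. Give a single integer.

Step 1: max=5, min=14/3, spread=1/3
  -> spread < 1/2 first at step 1
Step 2: max=5, min=1133/240, spread=67/240
Step 3: max=993/200, min=10363/2160, spread=1807/10800
Step 4: max=26639/5400, min=4162037/864000, spread=33401/288000
Step 5: max=2656609/540000, min=37650067/7776000, spread=3025513/38880000
Step 6: max=141244051/28800000, min=15087073133/3110400000, spread=53531/995328
Step 7: max=38088883949/7776000000, min=907087074151/186624000000, spread=450953/11943936
Step 8: max=4564591389481/933120000000, min=54478296439397/11197440000000, spread=3799043/143327232

Answer: 1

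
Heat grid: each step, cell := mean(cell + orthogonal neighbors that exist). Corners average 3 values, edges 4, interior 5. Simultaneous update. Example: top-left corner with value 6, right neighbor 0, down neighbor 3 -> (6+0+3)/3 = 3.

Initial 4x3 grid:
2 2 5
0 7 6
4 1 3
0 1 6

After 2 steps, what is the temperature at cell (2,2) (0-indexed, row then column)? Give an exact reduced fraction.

Step 1: cell (2,2) = 4
Step 2: cell (2,2) = 947/240
Full grid after step 2:
  103/36 193/60 163/36
  271/120 189/50 1007/240
  281/120 273/100 947/240
  59/36 51/20 28/9

Answer: 947/240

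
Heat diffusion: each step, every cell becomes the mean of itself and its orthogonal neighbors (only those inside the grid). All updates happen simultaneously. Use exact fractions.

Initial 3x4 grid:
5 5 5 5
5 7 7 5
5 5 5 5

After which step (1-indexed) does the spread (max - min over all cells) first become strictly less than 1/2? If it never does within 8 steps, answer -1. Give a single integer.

Answer: 2

Derivation:
Step 1: max=29/5, min=5, spread=4/5
Step 2: max=281/50, min=213/40, spread=59/200
  -> spread < 1/2 first at step 2
Step 3: max=5493/1000, min=1933/360, spread=139/1125
Step 4: max=327787/60000, min=778853/144000, spread=39179/720000
Step 5: max=19605233/3600000, min=7027723/1296000, spread=377011/16200000
Step 6: max=1175060947/216000000, min=2814270893/518400000, spread=29376899/2592000000
Step 7: max=70465105673/12960000000, min=168958028887/31104000000, spread=791123641/155520000000
Step 8: max=4226952132907/777600000000, min=10140049510133/1866240000000, spread=23178044219/9331200000000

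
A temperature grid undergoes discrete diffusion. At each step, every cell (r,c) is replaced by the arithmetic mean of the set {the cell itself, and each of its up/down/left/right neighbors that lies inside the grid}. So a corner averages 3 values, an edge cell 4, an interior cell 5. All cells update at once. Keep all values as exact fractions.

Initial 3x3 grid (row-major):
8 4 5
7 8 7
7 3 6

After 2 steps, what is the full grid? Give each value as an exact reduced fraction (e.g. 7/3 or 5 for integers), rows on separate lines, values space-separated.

After step 1:
  19/3 25/4 16/3
  15/2 29/5 13/2
  17/3 6 16/3
After step 2:
  241/36 1423/240 217/36
  253/40 641/100 689/120
  115/18 57/10 107/18

Answer: 241/36 1423/240 217/36
253/40 641/100 689/120
115/18 57/10 107/18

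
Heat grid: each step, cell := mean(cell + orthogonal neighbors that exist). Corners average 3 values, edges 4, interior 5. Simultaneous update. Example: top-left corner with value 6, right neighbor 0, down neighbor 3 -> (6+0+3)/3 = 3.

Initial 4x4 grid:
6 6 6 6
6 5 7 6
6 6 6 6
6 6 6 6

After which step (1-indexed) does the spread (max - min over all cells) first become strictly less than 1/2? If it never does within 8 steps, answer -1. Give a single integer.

Answer: 2

Derivation:
Step 1: max=25/4, min=23/4, spread=1/2
Step 2: max=37/6, min=35/6, spread=1/3
  -> spread < 1/2 first at step 2
Step 3: max=14689/2400, min=14111/2400, spread=289/1200
Step 4: max=131569/21600, min=127631/21600, spread=1969/10800
Step 5: max=13108849/2160000, min=12811151/2160000, spread=148849/1080000
Step 6: max=117699229/19440000, min=115580771/19440000, spread=1059229/9720000
Step 7: max=11749502809/1944000000, min=11578497191/1944000000, spread=85502809/972000000
Step 8: max=105588128389/17496000000, min=104363871611/17496000000, spread=612128389/8748000000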